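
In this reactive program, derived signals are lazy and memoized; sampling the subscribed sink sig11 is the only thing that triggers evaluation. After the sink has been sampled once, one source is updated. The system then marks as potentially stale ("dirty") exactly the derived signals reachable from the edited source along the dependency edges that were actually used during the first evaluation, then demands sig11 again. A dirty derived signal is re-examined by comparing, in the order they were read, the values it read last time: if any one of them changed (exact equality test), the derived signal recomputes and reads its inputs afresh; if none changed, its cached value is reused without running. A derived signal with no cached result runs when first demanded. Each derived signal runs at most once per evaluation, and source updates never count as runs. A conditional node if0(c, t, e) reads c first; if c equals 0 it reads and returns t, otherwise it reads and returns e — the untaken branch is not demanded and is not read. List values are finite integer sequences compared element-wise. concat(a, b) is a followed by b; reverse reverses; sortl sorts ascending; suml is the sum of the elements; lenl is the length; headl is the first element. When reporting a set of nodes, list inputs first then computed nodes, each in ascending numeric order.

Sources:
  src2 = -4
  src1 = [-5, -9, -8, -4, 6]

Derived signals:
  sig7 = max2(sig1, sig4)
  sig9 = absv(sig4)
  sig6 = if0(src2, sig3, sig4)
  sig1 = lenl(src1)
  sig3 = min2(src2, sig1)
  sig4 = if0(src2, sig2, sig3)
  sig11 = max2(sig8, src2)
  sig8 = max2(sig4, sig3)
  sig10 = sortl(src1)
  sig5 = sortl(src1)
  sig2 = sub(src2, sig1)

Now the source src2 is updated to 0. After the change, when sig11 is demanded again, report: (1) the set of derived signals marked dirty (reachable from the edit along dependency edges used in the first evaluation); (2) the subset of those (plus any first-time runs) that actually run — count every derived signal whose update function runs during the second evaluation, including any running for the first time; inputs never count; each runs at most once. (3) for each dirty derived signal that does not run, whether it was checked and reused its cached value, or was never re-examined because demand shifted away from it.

The edit dirties: sig3, sig4, sig8, sig11.
5 derived signals run: sig2, sig3, sig4, sig8, sig11.
No dirty derived signal escaped a run.
Note the branch switch — sig2 had no cache and runs now for the first time.

First demand of the output computes:
  sig1 = lenl([-5, -9, -8, -4, 6]) = 5
  sig3 = min2(-4, 5) = -4
  sig4 = if0(src2=-4 -> else branch sig3) = -4
  sig8 = max2(-4, -4) = -4
  sig11 = max2(-4, -4) = -4

After the edit, cleaning proceeds:
  sig2: had never run; runs now, result -5.
  sig3: a read changed (src2 -4->0) — executes, giving 0.
  sig4: a read changed (src2 -4->0; sig3 -4->0) — executes, giving -5.
  sig8: a read changed (sig4 -4->-5; sig3 -4->0) — executes, giving 0.
  sig11: a read changed (sig8 -4->0; src2 -4->0) — executes, giving 0.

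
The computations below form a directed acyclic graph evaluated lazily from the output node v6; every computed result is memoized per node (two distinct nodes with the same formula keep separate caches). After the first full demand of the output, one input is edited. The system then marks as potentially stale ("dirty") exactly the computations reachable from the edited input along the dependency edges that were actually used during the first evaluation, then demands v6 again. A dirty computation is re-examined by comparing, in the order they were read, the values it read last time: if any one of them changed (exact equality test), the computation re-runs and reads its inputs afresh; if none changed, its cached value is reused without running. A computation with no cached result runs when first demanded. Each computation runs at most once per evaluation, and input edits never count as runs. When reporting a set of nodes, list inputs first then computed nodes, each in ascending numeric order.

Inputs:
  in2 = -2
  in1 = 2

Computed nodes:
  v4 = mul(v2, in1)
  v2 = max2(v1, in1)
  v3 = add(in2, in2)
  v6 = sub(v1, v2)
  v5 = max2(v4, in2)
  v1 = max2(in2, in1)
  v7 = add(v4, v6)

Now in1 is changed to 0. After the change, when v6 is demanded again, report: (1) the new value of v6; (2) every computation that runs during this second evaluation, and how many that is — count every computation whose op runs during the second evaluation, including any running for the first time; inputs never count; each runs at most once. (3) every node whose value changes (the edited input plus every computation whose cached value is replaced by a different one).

Demanding v6 again yields 0.
3 computations run: v1, v2, v6.
The nodes whose values change: in1, v1, v2.

First demand of the output computes:
  v1 = max2(-2, 2) = 2
  v2 = max2(2, 2) = 2
  v6 = sub(2, 2) = 0

After the edit, cleaning proceeds:
  v1: a read changed (in1 2->0) — executes, giving 0.
  v2: a read changed (v1 2->0; in1 2->0) — executes, giving 0.
  v6: a read changed (v1 2->0; v2 2->0) — executes, giving 0 — identical to its old value.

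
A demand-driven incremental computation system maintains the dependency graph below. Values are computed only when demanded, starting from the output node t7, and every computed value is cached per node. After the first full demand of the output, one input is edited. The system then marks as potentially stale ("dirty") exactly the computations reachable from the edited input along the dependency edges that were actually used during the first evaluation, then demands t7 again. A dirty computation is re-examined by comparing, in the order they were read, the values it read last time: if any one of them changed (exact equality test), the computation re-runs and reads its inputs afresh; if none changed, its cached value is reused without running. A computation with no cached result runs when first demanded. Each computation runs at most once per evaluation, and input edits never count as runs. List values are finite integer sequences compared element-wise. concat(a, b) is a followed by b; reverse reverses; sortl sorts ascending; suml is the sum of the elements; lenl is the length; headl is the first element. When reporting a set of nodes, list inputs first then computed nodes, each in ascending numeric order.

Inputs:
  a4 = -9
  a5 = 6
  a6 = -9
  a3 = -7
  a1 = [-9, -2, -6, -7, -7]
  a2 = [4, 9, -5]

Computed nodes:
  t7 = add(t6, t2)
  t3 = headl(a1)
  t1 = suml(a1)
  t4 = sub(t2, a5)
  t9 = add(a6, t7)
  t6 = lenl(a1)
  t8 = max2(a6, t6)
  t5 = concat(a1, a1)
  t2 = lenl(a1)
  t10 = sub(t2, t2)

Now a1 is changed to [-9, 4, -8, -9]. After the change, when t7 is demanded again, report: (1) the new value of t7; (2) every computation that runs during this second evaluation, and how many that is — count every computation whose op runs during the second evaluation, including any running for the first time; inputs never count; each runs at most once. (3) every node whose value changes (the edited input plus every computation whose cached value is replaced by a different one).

First evaluation (everything demanded from the output):
  t2 = lenl([-9, -2, -6, -7, -7]) = 5
  t6 = lenl([-9, -2, -6, -7, -7]) = 5
  t7 = add(5, 5) = 10

Propagation after the edit:
  t2: runs — a1 [-9, -2, -6, -7, -7]->[-9, 4, -8, -9]; result 4.
  t6: runs — a1 [-9, -2, -6, -7, -7]->[-9, 4, -8, -9]; result 4.
  t7: runs — t6 5->4; t2 5->4; result 8.

New value of t7: 8.
Computations that run: t2, t6, t7 — 3 in total.
Values that change: a1, t2, t6, t7.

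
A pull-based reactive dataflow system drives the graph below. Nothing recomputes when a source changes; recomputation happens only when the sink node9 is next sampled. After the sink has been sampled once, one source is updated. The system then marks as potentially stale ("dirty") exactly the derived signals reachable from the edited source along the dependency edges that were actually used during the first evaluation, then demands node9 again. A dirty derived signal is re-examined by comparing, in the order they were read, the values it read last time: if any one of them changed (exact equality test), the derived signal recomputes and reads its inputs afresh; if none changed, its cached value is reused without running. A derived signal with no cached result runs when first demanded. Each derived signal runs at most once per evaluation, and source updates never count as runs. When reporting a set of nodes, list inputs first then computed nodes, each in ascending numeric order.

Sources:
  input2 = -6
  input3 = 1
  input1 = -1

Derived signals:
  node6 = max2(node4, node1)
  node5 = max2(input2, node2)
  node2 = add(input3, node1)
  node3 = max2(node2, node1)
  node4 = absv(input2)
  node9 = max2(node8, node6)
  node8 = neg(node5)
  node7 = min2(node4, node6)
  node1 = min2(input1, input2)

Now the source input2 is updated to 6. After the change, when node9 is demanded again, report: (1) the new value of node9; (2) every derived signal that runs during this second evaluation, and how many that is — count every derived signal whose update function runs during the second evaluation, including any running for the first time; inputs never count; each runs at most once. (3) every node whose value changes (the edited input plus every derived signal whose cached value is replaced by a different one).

New value of node9: 6.
Derived signals that run: node1, node2, node4, node5, node6, node8, node9 — 7 in total.
Values that change: input2, node1, node2, node5, node8.

First evaluation (everything demanded from the output):
  node1 = min2(-1, -6) = -6
  node2 = add(1, -6) = -5
  node4 = absv(-6) = 6
  node5 = max2(-6, -5) = -5
  node6 = max2(6, -6) = 6
  node8 = neg(-5) = 5
  node9 = max2(5, 6) = 6

Propagation after the edit:
  node1: runs — input2 -6->6; result -1.
  node2: runs — node1 -6->-1; result 0.
  node4: runs — input2 -6->6; result 6 (same value as before).
  node5: runs — input2 -6->6; node2 -5->0; result 6.
  node6: runs — node1 -6->-1; result 6 (same value as before).
  node8: runs — node5 -5->6; result -6.
  node9: runs — node8 5->-6; result 6 (same value as before).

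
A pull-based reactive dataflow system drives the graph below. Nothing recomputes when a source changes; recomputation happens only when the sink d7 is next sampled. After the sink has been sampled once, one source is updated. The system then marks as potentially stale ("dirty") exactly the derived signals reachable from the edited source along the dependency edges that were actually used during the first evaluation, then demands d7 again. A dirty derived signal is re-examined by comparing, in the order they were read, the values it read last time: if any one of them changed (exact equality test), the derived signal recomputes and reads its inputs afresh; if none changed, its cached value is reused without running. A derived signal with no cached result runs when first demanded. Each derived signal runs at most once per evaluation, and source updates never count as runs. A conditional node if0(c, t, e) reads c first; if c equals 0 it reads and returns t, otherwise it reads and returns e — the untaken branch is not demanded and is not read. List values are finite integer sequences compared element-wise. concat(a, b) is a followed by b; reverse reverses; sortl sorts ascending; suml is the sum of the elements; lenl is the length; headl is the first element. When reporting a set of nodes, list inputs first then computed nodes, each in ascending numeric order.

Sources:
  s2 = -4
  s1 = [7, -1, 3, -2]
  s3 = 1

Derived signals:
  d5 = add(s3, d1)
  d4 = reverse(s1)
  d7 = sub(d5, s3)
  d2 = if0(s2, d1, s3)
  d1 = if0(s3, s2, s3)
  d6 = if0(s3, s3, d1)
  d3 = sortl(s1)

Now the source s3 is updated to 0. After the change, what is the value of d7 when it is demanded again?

First evaluation (everything demanded from the output):
  d1 = if0(s3=1 -> else branch s3) = 1
  d5 = add(1, 1) = 2
  d7 = sub(2, 1) = 1

Propagation after the edit:
  d1: runs — s3 1->0; s3 1->0; result -4.
  d5: runs — s3 1->0; d1 1->-4; result -4.
  d7: runs — d5 2->-4; s3 1->0; result -4.

New value of d7: -4.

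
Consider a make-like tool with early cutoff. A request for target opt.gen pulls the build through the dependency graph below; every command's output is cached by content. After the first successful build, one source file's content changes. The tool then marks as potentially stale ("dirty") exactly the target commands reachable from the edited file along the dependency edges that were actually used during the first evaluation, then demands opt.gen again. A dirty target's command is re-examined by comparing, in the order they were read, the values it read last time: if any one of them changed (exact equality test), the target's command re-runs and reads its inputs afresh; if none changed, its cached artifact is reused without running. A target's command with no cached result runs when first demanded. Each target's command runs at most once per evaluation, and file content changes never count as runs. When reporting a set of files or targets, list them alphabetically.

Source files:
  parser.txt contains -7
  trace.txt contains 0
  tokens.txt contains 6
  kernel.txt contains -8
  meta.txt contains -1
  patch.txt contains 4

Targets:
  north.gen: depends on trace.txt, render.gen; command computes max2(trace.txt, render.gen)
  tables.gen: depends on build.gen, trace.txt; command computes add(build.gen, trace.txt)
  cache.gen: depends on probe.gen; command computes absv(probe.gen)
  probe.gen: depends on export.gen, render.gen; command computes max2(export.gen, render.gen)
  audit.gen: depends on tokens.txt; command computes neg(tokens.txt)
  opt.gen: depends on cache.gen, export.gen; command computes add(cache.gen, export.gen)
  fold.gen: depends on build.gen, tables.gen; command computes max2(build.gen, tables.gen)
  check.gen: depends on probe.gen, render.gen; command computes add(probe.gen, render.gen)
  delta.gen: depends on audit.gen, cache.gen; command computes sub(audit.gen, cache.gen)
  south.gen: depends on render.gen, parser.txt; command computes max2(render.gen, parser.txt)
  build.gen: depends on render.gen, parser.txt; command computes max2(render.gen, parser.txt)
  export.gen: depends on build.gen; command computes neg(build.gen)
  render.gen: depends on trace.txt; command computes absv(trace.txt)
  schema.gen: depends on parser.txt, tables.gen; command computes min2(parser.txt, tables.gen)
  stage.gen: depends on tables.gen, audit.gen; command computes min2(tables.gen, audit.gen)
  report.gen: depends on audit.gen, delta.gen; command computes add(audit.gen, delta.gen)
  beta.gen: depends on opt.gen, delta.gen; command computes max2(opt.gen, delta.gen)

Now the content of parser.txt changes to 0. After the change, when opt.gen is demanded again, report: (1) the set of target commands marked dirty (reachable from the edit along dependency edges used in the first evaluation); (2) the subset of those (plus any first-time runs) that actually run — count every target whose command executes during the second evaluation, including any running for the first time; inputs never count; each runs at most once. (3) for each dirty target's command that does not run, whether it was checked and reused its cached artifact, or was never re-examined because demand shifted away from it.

The edit dirties: build.gen, cache.gen, export.gen, opt.gen, probe.gen.
1 target commands run: build.gen.
Cache hits after checking: cache.gen, export.gen, opt.gen, probe.gen.
Note the absorption at build.gen: it re-runs yet its value is the same, leaving the output's value untouched.

First demand of the output computes:
  render.gen = absv(0) = 0
  build.gen = max2(0, -7) = 0
  export.gen = neg(0) = 0
  probe.gen = max2(0, 0) = 0
  cache.gen = absv(0) = 0
  opt.gen = add(0, 0) = 0

After the edit, cleaning proceeds:
  build.gen: a read changed (parser.txt -7->0) — executes, giving 0 — identical to its old value.
  export.gen: dirty, but its reads are unchanged (build.gen unchanged); cached 0 stands.
  probe.gen: dirty, but its reads are unchanged (export.gen unchanged, render.gen unchanged); cached 0 stands.
  cache.gen: dirty, but its reads are unchanged (probe.gen unchanged); cached 0 stands.
  opt.gen: dirty, but its reads are unchanged (cache.gen unchanged, export.gen unchanged); cached 0 stands.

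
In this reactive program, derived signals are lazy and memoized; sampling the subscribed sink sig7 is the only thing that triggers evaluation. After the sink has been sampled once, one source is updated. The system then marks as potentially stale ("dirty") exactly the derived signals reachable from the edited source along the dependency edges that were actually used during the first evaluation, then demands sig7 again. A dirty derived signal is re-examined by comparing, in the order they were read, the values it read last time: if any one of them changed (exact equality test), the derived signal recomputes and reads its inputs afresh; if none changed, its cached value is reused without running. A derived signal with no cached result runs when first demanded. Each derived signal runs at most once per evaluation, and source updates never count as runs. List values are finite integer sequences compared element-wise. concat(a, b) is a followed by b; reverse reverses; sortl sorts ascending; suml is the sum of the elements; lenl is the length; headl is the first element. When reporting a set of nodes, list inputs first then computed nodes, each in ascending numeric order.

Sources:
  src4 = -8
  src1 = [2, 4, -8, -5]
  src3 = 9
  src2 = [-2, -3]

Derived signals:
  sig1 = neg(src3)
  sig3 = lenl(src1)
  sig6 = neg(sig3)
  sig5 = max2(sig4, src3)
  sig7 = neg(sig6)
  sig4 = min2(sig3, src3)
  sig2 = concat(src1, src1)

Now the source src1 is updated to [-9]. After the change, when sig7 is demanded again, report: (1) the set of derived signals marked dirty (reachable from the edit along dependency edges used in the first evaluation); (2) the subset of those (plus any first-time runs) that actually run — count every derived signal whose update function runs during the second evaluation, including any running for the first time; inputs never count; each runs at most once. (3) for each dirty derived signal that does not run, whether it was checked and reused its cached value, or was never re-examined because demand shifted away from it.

The edit dirties: sig3, sig6, sig7.
3 derived signals run: sig3, sig6, sig7.
No dirty derived signal escaped a run.

First demand of the output computes:
  sig3 = lenl([2, 4, -8, -5]) = 4
  sig6 = neg(4) = -4
  sig7 = neg(-4) = 4

After the edit, cleaning proceeds:
  sig3: a read changed (src1 [2, 4, -8, -5]->[-9]) — executes, giving 1.
  sig6: a read changed (sig3 4->1) — executes, giving -1.
  sig7: a read changed (sig6 -4->-1) — executes, giving 1.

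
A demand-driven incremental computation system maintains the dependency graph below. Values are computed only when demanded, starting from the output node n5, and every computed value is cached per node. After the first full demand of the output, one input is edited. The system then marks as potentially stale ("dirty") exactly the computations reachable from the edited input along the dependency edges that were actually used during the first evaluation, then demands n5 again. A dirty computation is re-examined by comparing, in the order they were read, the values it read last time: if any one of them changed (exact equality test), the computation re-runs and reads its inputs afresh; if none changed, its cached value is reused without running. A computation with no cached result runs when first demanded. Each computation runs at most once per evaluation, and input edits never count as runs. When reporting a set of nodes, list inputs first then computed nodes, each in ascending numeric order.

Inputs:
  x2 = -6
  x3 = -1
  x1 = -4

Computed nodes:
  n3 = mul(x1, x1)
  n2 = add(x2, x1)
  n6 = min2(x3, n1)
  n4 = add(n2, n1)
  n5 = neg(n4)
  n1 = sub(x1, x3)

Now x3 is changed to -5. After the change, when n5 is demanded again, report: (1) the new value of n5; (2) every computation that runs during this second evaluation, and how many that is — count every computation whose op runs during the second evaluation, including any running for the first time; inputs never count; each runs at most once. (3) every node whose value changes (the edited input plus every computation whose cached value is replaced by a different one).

New value of n5: 9.
Computations that run: n1, n4, n5 — 3 in total.
Values that change: x3, n1, n4, n5.

First evaluation (everything demanded from the output):
  n1 = sub(-4, -1) = -3
  n2 = add(-6, -4) = -10
  n4 = add(-10, -3) = -13
  n5 = neg(-13) = 13

Propagation after the edit:
  n1: runs — x3 -1->-5; result 1.
  n4: runs — n1 -3->1; result -9.
  n5: runs — n4 -13->-9; result 9.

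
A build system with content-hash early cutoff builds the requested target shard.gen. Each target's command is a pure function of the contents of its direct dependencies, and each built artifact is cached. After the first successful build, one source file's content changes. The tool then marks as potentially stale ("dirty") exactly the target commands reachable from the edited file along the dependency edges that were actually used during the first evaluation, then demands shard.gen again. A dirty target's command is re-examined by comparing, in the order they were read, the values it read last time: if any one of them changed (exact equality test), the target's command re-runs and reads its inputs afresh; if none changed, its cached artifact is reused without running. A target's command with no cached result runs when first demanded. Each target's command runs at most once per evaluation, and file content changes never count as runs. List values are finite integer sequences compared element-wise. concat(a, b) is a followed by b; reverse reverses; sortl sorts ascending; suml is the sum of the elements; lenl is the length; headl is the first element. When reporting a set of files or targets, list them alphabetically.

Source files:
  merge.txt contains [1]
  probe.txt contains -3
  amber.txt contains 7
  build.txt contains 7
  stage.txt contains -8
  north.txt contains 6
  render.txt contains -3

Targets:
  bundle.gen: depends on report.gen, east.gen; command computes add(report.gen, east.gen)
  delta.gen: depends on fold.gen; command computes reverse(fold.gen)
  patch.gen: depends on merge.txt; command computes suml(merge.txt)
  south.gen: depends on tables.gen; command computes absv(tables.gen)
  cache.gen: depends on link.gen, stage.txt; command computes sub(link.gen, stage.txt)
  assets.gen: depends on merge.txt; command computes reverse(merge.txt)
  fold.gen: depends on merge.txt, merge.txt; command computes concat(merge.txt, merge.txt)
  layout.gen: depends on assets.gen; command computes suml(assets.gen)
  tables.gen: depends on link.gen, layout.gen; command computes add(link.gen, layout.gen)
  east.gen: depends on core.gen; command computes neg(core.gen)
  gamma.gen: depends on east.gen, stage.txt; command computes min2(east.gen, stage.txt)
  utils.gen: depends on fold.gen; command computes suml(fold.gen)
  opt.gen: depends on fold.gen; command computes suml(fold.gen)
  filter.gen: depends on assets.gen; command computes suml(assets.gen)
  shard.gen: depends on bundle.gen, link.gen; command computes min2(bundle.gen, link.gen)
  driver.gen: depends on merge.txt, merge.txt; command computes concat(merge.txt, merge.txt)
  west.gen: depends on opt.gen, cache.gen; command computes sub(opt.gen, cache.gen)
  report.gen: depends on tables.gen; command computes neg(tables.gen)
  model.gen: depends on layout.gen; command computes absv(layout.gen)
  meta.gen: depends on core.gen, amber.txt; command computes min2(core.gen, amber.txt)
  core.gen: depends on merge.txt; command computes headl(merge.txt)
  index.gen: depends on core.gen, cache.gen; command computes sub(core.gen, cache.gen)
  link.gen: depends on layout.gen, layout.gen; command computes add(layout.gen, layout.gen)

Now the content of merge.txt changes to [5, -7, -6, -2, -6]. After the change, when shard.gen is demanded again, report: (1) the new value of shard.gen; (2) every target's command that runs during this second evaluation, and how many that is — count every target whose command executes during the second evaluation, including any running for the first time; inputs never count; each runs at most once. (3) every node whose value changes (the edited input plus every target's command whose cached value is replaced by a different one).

New value of shard.gen: -32.
Target commands that run: assets.gen, bundle.gen, core.gen, east.gen, layout.gen, link.gen, report.gen, shard.gen, tables.gen — 9 in total.
Values that change: assets.gen, bundle.gen, core.gen, east.gen, layout.gen, link.gen, merge.txt, report.gen, shard.gen, tables.gen.

First evaluation (everything demanded from the output):
  assets.gen = reverse([1]) = [1]
  core.gen = headl([1]) = 1
  east.gen = neg(1) = -1
  layout.gen = suml([1]) = 1
  link.gen = add(1, 1) = 2
  tables.gen = add(2, 1) = 3
  report.gen = neg(3) = -3
  bundle.gen = add(-3, -1) = -4
  shard.gen = min2(-4, 2) = -4

Propagation after the edit:
  assets.gen: runs — merge.txt [1]->[5, -7, -6, -2, -6]; result [-6, -2, -6, -7, 5].
  core.gen: runs — merge.txt [1]->[5, -7, -6, -2, -6]; result 5.
  east.gen: runs — core.gen 1->5; result -5.
  layout.gen: runs — assets.gen [1]->[-6, -2, -6, -7, 5]; result -16.
  link.gen: runs — layout.gen 1->-16; layout.gen 1->-16; result -32.
  tables.gen: runs — link.gen 2->-32; layout.gen 1->-16; result -48.
  report.gen: runs — tables.gen 3->-48; result 48.
  bundle.gen: runs — report.gen -3->48; east.gen -1->-5; result 43.
  shard.gen: runs — bundle.gen -4->43; link.gen 2->-32; result -32.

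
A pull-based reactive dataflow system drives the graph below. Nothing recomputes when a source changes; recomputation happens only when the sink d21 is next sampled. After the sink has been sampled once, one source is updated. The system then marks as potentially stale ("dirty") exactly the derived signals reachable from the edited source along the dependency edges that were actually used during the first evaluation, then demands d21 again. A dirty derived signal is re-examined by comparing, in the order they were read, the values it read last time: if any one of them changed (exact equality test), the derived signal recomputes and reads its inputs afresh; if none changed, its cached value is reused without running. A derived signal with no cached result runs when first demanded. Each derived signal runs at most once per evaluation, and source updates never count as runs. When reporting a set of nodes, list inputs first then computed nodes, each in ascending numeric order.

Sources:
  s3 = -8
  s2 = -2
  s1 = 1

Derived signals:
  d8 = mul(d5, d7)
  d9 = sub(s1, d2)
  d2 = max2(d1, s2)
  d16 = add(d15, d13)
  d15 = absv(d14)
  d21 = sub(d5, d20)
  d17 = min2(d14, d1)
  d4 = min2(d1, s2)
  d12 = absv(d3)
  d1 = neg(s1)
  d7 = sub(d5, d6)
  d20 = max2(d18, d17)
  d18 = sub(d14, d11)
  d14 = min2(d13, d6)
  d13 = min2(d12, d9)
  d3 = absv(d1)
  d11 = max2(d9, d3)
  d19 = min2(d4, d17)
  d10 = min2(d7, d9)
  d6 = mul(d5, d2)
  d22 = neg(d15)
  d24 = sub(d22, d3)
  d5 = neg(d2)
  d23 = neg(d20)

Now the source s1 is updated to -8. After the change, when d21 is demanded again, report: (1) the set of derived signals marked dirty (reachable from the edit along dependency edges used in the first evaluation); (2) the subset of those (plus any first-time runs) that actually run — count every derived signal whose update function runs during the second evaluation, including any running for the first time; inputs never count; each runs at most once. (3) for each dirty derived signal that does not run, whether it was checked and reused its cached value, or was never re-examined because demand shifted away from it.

First evaluation (everything demanded from the output):
  d1 = neg(1) = -1
  d2 = max2(-1, -2) = -1
  d3 = absv(-1) = 1
  d5 = neg(-1) = 1
  d6 = mul(1, -1) = -1
  d9 = sub(1, -1) = 2
  d11 = max2(2, 1) = 2
  d12 = absv(1) = 1
  d13 = min2(1, 2) = 1
  d14 = min2(1, -1) = -1
  d17 = min2(-1, -1) = -1
  d18 = sub(-1, 2) = -3
  d20 = max2(-3, -1) = -1
  d21 = sub(1, -1) = 2

Propagation after the edit:
  d1: runs — s1 1->-8; result 8.
  d2: runs — d1 -1->8; result 8.
  d3: runs — d1 -1->8; result 8.
  d5: runs — d2 -1->8; result -8.
  d6: runs — d5 1->-8; d2 -1->8; result -64.
  d9: runs — s1 1->-8; d2 -1->8; result -16.
  d11: runs — d9 2->-16; d3 1->8; result 8.
  d12: runs — d3 1->8; result 8.
  d13: runs — d12 1->8; d9 2->-16; result -16.
  d14: runs — d13 1->-16; d6 -1->-64; result -64.
  d17: runs — d14 -1->-64; d1 -1->8; result -64.
  d18: runs — d14 -1->-64; d11 2->8; result -72.
  d20: runs — d18 -3->-72; d17 -1->-64; result -64.
  d21: runs — d5 1->-8; d20 -1->-64; result 56.

Marked dirty: d1, d2, d3, d5, d6, d9, d11, d12, d13, d14, d17, d18, d20, d21.
Derived signals that run: d1, d2, d3, d5, d6, d9, d11, d12, d13, d14, d17, d18, d20, d21 — 14 in total.
Every dirty derived signal ran.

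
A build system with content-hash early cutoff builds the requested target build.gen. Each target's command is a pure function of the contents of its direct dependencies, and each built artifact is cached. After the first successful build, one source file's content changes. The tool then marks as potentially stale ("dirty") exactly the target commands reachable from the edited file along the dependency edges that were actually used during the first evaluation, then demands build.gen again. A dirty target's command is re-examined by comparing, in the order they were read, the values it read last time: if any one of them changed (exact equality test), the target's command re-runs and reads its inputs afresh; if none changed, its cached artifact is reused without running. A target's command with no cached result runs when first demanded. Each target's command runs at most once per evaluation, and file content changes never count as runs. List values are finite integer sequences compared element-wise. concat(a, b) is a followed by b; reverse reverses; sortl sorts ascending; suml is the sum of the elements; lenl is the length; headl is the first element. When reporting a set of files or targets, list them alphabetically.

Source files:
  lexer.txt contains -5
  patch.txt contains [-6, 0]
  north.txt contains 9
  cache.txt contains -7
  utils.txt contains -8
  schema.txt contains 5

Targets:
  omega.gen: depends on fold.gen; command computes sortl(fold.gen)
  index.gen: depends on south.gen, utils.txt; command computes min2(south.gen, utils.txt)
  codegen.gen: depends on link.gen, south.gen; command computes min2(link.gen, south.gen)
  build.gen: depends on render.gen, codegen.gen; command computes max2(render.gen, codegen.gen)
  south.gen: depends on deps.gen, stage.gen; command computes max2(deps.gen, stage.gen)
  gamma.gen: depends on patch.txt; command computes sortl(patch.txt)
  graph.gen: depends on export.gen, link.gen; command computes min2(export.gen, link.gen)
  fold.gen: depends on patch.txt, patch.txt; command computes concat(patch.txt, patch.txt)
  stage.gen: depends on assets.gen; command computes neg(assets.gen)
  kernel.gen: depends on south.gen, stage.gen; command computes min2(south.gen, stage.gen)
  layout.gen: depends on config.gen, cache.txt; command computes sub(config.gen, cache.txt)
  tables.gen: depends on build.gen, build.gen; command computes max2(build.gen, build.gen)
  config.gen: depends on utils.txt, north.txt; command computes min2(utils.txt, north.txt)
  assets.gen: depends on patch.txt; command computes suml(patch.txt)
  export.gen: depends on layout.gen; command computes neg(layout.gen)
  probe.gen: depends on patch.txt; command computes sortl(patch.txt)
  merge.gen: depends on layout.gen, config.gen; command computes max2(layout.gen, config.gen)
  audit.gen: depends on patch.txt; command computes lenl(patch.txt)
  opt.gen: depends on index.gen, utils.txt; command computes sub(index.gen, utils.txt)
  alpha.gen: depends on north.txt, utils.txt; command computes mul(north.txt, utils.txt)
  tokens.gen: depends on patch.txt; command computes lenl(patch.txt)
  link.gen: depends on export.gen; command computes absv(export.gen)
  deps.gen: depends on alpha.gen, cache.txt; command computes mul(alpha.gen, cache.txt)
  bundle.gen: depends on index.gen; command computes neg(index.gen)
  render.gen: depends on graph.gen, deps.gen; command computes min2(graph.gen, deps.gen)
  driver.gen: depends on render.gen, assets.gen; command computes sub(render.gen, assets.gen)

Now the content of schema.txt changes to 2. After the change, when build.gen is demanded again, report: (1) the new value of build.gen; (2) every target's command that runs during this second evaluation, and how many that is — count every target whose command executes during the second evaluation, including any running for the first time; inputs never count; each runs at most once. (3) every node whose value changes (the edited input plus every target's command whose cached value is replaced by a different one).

First evaluation (everything demanded from the output):
  alpha.gen = mul(9, -8) = -72
  assets.gen = suml([-6, 0]) = -6
  config.gen = min2(-8, 9) = -8
  deps.gen = mul(-72, -7) = 504
  layout.gen = sub(-8, -7) = -1
  export.gen = neg(-1) = 1
  link.gen = absv(1) = 1
  graph.gen = min2(1, 1) = 1
  render.gen = min2(1, 504) = 1
  stage.gen = neg(-6) = 6
  south.gen = max2(504, 6) = 504
  codegen.gen = min2(1, 504) = 1
  build.gen = max2(1, 1) = 1

Propagation after the edit:
  schema.txt feeds no computation that the output demands — nothing is marked dirty and nothing runs.

Key observation: schema.txt is never demanded by the output, so the edit triggers no recomputation at all.

New value of build.gen: 1.
Target commands that run: none — 0 in total.
Values that change: schema.txt.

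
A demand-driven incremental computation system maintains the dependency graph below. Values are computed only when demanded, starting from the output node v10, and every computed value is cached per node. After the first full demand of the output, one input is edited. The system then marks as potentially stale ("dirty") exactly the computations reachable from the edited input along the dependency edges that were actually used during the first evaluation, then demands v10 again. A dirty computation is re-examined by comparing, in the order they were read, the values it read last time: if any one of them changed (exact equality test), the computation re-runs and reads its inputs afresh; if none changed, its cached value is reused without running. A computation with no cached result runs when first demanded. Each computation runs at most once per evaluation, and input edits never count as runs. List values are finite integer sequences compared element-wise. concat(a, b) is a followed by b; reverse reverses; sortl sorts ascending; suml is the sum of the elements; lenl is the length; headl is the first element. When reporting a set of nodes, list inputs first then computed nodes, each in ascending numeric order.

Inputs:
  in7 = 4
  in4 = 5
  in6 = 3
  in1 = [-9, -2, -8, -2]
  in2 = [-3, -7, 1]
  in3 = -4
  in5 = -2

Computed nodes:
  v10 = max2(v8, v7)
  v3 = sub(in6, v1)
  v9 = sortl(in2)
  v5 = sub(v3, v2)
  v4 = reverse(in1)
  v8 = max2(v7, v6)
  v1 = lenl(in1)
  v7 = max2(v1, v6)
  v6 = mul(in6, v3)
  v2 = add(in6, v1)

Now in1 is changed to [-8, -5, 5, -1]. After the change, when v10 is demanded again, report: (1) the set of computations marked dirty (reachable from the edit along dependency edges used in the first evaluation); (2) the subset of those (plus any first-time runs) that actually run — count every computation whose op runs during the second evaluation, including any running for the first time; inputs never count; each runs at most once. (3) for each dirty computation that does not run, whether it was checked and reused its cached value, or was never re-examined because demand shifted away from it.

First evaluation (everything demanded from the output):
  v1 = lenl([-9, -2, -8, -2]) = 4
  v3 = sub(3, 4) = -1
  v6 = mul(3, -1) = -3
  v7 = max2(4, -3) = 4
  v8 = max2(4, -3) = 4
  v10 = max2(4, 4) = 4

Propagation after the edit:
  v1: runs — in1 [-9, -2, -8, -2]->[-8, -5, 5, -1]; result 4 (same value as before).
  v3: checked — values it read are unchanged (in6 unchanged, v1 unchanged); reused cached -1 without running.
  v6: checked — values it read are unchanged (in6 unchanged, v3 unchanged); reused cached -3 without running.
  v7: checked — values it read are unchanged (v1 unchanged, v6 unchanged); reused cached 4 without running.
  v8: checked — values it read are unchanged (v7 unchanged, v6 unchanged); reused cached 4 without running.
  v10: checked — values it read are unchanged (v8 unchanged, v7 unchanged); reused cached 4 without running.

Key observation: the change is absorbed at v1 — it re-runs but produces the same value, and the output's value is unchanged.

Marked dirty: v1, v3, v6, v7, v8, v10.
Computations that run: v1 — 1 in total.
Checked but reused from cache: v3, v6, v7, v8, v10.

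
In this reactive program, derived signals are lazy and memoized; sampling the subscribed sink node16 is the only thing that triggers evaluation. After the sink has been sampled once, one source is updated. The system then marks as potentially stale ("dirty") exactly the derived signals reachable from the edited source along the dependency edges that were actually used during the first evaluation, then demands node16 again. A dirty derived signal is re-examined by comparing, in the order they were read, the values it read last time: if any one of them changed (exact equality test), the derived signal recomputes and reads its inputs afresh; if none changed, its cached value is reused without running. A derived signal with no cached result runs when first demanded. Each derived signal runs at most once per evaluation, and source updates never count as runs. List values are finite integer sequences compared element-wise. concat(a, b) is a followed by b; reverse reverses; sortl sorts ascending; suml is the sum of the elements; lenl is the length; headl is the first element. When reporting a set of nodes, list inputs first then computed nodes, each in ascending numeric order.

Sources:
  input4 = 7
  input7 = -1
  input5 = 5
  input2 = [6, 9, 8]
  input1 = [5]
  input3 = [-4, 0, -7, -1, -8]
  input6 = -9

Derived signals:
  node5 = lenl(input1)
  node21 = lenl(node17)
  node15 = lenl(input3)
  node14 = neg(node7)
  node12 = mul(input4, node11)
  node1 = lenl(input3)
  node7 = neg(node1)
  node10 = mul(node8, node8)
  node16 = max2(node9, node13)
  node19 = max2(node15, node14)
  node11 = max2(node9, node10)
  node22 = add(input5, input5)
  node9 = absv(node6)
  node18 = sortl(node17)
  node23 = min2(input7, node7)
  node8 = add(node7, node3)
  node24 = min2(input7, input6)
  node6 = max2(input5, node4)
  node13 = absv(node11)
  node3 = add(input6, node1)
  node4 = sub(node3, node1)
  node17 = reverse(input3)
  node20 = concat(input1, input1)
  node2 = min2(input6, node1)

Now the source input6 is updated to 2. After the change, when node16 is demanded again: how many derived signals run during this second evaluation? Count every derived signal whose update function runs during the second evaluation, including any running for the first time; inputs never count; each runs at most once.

First demand of the output computes:
  node1 = lenl([-4, 0, -7, -1, -8]) = 5
  node3 = add(-9, 5) = -4
  node4 = sub(-4, 5) = -9
  node6 = max2(5, -9) = 5
  node7 = neg(5) = -5
  node8 = add(-5, -4) = -9
  node9 = absv(5) = 5
  node10 = mul(-9, -9) = 81
  node11 = max2(5, 81) = 81
  node13 = absv(81) = 81
  node16 = max2(5, 81) = 81

After the edit, cleaning proceeds:
  node3: a read changed (input6 -9->2) — executes, giving 7.
  node4: a read changed (node3 -4->7) — executes, giving 2.
  node6: a read changed (node4 -9->2) — executes, giving 5 — identical to its old value.
  node8: a read changed (node3 -4->7) — executes, giving 2.
  node9: dirty, but its reads are unchanged (node6 unchanged); cached 5 stands.
  node10: a read changed (node8 -9->2; node8 -9->2) — executes, giving 4.
  node11: a read changed (node10 81->4) — executes, giving 5.
  node13: a read changed (node11 81->5) — executes, giving 5.
  node16: a read changed (node13 81->5) — executes, giving 5.

Note where the cutoff bites: node9 is checked, finds nothing changed, and keeps its cache.

8 derived signals run: node3, node4, node6, node8, node10, node11, node13, node16.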